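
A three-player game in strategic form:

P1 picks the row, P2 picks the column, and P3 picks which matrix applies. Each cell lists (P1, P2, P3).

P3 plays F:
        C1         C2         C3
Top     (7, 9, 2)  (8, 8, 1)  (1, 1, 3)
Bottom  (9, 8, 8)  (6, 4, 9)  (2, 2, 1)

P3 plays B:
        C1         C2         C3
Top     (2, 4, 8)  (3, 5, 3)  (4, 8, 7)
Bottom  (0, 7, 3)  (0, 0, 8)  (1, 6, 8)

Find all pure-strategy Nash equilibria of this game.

P1 against (C1, F): payoffs 7, 9 → best response Bottom.
P1 against (C1, B): payoffs 2, 0 → best response Top.
P1 against (C2, F): payoffs 8, 6 → best response Top.
P1 against (C2, B): payoffs 3, 0 → best response Top.
P1 against (C3, F): payoffs 1, 2 → best response Bottom.
P1 against (C3, B): payoffs 4, 1 → best response Top.
P2 against (Top, F): payoffs 9, 8, 1 → best response C1.
P2 against (Top, B): payoffs 4, 5, 8 → best response C3.
P2 against (Bottom, F): payoffs 8, 4, 2 → best response C1.
P2 against (Bottom, B): payoffs 7, 0, 6 → best response C1.
P3 against (Top, C1): payoffs 2, 8 → best response B.
P3 against (Top, C2): payoffs 1, 3 → best response B.
P3 against (Top, C3): payoffs 3, 7 → best response B.
P3 against (Bottom, C1): payoffs 8, 3 → best response F.
P3 against (Bottom, C2): payoffs 9, 8 → best response F.
P3 against (Bottom, C3): payoffs 1, 8 → best response B.
Mutual best responses: (Top, C3, B); (Bottom, C1, F).

The pure Nash equilibria are (Top, C3, B); (Bottom, C1, F).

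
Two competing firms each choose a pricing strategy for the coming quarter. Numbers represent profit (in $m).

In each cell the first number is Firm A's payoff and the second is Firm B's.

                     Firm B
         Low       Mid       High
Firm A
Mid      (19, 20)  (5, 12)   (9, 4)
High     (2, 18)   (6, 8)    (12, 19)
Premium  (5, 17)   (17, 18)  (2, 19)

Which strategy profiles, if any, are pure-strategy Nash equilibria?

Check each profile: it is a Nash equilibrium iff no player can strictly gain by switching unilaterally.
(Mid, Low): Firm A gets 19, best alternative 5; Firm B gets 20, best alternative 12. No profitable deviation — NE.
(Mid, Mid): Firm A can switch to High (5 → 6). Not NE.
(Mid, High): Firm A can switch to High (9 → 12). Not NE.
(High, Low): Firm A can switch to Mid (2 → 19). Not NE.
(High, Mid): Firm A can switch to Premium (6 → 17). Not NE.
(High, High): Firm A gets 12, best alternative 9; Firm B gets 19, best alternative 18. No profitable deviation — NE.
(Premium, Low): Firm A can switch to Mid (5 → 19). Not NE.
(Premium, Mid): Firm B can switch to High (18 → 19). Not NE.
(Premium, High): Firm A can switch to Mid (2 → 9). Not NE.

The pure Nash equilibria are (Mid, Low) and (High, High).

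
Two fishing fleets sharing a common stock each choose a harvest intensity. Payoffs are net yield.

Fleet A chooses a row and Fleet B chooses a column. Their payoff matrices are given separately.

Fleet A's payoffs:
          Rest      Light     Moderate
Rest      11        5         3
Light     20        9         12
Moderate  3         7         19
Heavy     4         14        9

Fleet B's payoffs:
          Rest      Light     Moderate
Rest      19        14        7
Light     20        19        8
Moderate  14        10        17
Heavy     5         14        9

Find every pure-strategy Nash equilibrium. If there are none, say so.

The pure Nash equilibria are (Light, Rest) and (Moderate, Moderate) and (Heavy, Light).

Fleet A against Rest: payoffs 11, 20, 3, 4 → best response Light.
Fleet A against Light: payoffs 5, 9, 7, 14 → best response Heavy.
Fleet A against Moderate: payoffs 3, 12, 19, 9 → best response Moderate.
Fleet B against Rest: payoffs 19, 14, 7 → best response Rest.
Fleet B against Light: payoffs 20, 19, 8 → best response Rest.
Fleet B against Moderate: payoffs 14, 10, 17 → best response Moderate.
Fleet B against Heavy: payoffs 5, 14, 9 → best response Light.
Mutual best responses: (Light, Rest); (Moderate, Moderate); (Heavy, Light).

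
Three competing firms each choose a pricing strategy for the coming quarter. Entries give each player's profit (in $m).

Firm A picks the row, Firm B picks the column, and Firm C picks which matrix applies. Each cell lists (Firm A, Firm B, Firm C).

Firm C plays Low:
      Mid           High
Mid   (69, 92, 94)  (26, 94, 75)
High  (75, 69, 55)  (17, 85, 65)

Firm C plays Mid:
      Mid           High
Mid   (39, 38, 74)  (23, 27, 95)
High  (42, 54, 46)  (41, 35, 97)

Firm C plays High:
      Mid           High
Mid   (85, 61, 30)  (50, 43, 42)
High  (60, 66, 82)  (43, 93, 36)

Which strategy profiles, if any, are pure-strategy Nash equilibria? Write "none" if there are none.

This game has no pure Nash equilibrium.

Firm A against (Mid, Low): payoffs 69, 75 → best response High.
Firm A against (Mid, Mid): payoffs 39, 42 → best response High.
Firm A against (Mid, High): payoffs 85, 60 → best response Mid.
Firm A against (High, Low): payoffs 26, 17 → best response Mid.
Firm A against (High, Mid): payoffs 23, 41 → best response High.
Firm A against (High, High): payoffs 50, 43 → best response Mid.
Firm B against (Mid, Low): payoffs 92, 94 → best response High.
Firm B against (Mid, Mid): payoffs 38, 27 → best response Mid.
Firm B against (Mid, High): payoffs 61, 43 → best response Mid.
Firm B against (High, Low): payoffs 69, 85 → best response High.
Firm B against (High, Mid): payoffs 54, 35 → best response Mid.
Firm B against (High, High): payoffs 66, 93 → best response High.
Firm C against (Mid, Mid): payoffs 94, 74, 30 → best response Low.
Firm C against (Mid, High): payoffs 75, 95, 42 → best response Mid.
Firm C against (High, Mid): payoffs 55, 46, 82 → best response High.
Firm C against (High, High): payoffs 65, 97, 36 → best response Mid.
No profile is a mutual best response for all players.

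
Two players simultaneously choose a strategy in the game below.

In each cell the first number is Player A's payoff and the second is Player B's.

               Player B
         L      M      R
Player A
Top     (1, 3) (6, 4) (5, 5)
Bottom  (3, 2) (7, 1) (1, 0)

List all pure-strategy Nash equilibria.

(Top, R) and (Bottom, L)

Player A against L: payoffs 1, 3 → best response Bottom.
Player A against M: payoffs 6, 7 → best response Bottom.
Player A against R: payoffs 5, 1 → best response Top.
Player B against Top: payoffs 3, 4, 5 → best response R.
Player B against Bottom: payoffs 2, 1, 0 → best response L.
Mutual best responses: (Top, R); (Bottom, L).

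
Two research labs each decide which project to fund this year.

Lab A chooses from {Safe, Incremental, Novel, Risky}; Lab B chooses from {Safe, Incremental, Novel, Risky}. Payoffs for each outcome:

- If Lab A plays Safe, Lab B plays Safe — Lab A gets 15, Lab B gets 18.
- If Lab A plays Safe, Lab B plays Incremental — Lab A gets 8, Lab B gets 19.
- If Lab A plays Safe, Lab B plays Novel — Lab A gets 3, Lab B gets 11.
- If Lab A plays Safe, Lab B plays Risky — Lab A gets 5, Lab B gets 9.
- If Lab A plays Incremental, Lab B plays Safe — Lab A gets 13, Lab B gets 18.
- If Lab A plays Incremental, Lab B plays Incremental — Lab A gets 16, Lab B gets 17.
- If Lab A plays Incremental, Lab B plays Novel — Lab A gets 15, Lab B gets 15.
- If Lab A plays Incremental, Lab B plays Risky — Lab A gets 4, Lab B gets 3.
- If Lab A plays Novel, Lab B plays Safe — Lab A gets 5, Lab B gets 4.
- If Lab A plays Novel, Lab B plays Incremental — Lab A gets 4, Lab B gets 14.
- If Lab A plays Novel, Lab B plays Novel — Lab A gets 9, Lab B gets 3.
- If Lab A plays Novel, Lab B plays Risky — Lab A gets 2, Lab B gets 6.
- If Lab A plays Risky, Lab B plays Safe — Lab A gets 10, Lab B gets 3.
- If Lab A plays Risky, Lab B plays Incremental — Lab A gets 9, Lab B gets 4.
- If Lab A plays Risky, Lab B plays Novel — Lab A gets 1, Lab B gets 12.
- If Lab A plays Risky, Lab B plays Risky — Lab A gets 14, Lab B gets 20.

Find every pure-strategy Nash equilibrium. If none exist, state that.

Lab A against Safe: payoffs 15, 13, 5, 10 → best response Safe.
Lab A against Incremental: payoffs 8, 16, 4, 9 → best response Incremental.
Lab A against Novel: payoffs 3, 15, 9, 1 → best response Incremental.
Lab A against Risky: payoffs 5, 4, 2, 14 → best response Risky.
Lab B against Safe: payoffs 18, 19, 11, 9 → best response Incremental.
Lab B against Incremental: payoffs 18, 17, 15, 3 → best response Safe.
Lab B against Novel: payoffs 4, 14, 3, 6 → best response Incremental.
Lab B against Risky: payoffs 3, 4, 12, 20 → best response Risky.
Mutual best responses: (Risky, Risky).

Pure NE: (Risky, Risky)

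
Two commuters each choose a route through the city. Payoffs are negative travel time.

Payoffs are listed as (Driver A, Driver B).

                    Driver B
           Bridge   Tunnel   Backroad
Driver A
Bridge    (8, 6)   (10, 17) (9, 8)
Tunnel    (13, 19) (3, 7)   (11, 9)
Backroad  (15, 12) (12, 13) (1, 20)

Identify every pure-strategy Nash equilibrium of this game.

Driver A against Bridge: payoffs 8, 13, 15 → best response Backroad.
Driver A against Tunnel: payoffs 10, 3, 12 → best response Backroad.
Driver A against Backroad: payoffs 9, 11, 1 → best response Tunnel.
Driver B against Bridge: payoffs 6, 17, 8 → best response Tunnel.
Driver B against Tunnel: payoffs 19, 7, 9 → best response Bridge.
Driver B against Backroad: payoffs 12, 13, 20 → best response Backroad.
No profile is a mutual best response for all players.

No pure-strategy Nash equilibrium.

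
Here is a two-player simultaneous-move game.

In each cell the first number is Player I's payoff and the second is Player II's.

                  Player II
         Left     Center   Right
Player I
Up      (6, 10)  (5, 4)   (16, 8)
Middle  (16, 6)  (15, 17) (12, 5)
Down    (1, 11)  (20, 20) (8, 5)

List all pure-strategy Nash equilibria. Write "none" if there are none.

The unique pure-strategy Nash equilibrium is (Down, Center).

(Up, Left): Player I can switch to Middle (6 → 16). Not NE.
(Up, Center): Player I can switch to Middle (5 → 15). Not NE.
(Up, Right): Player II can switch to Left (8 → 10). Not NE.
(Middle, Left): Player II can switch to Center (6 → 17). Not NE.
(Middle, Center): Player I can switch to Down (15 → 20). Not NE.
(Middle, Right): Player I can switch to Up (12 → 16). Not NE.
(Down, Left): Player I can switch to Up (1 → 6). Not NE.
(Down, Center): Player I gets 20, best alternative 15; Player II gets 20, best alternative 11. No profitable deviation — NE.
(Down, Right): Player I can switch to Up (8 → 16). Not NE.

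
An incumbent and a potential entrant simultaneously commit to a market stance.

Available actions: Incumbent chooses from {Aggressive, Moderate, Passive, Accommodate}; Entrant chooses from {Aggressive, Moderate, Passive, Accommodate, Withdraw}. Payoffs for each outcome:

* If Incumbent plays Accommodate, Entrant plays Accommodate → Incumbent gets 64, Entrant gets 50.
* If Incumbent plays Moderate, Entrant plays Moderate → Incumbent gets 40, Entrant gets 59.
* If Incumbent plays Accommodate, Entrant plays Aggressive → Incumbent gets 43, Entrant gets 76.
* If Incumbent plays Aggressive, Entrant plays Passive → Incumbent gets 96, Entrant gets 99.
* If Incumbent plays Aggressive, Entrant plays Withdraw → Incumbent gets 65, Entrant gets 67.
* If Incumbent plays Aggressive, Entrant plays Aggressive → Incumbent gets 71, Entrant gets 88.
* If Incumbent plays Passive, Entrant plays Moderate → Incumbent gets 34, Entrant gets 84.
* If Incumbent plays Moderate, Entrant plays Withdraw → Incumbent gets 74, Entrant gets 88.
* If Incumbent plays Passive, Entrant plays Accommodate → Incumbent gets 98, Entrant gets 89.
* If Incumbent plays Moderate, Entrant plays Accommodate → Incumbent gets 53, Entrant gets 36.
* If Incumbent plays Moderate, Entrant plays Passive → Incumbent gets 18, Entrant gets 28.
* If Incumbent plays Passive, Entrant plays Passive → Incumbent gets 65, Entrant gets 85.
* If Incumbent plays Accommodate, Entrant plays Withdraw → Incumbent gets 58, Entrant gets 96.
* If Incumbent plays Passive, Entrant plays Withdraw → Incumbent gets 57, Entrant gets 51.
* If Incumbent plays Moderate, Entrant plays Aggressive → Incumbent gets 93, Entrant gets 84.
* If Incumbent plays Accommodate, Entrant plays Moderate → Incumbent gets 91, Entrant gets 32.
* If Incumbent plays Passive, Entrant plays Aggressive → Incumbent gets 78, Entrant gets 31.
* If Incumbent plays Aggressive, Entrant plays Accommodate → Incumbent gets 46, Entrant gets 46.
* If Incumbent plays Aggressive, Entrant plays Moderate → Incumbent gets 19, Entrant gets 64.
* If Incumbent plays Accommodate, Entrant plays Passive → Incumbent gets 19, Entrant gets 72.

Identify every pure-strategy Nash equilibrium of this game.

Mark each player's best response to every combination of opponents' strategies; a profile where every player is best-responding is a pure Nash equilibrium.
Incumbent against Aggressive: payoffs 71, 93, 78, 43 → best response Moderate.
Incumbent against Moderate: payoffs 19, 40, 34, 91 → best response Accommodate.
Incumbent against Passive: payoffs 96, 18, 65, 19 → best response Aggressive.
Incumbent against Accommodate: payoffs 46, 53, 98, 64 → best response Passive.
Incumbent against Withdraw: payoffs 65, 74, 57, 58 → best response Moderate.
Entrant against Aggressive: payoffs 88, 64, 99, 46, 67 → best response Passive.
Entrant against Moderate: payoffs 84, 59, 28, 36, 88 → best response Withdraw.
Entrant against Passive: payoffs 31, 84, 85, 89, 51 → best response Accommodate.
Entrant against Accommodate: payoffs 76, 32, 72, 50, 96 → best response Withdraw.
Mutual best responses: (Aggressive, Passive); (Moderate, Withdraw); (Passive, Accommodate).

Pure-strategy Nash equilibria: (Aggressive, Passive), (Moderate, Withdraw), (Passive, Accommodate)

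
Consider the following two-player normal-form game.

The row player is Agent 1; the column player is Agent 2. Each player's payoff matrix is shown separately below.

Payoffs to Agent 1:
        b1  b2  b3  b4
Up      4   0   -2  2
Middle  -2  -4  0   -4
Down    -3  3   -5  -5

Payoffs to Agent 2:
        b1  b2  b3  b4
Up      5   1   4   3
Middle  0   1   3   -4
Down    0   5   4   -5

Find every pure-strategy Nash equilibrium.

(Up, b1); (Middle, b3); (Down, b2)

Agent 1 against b1: payoffs 4, -2, -3 → best response Up.
Agent 1 against b2: payoffs 0, -4, 3 → best response Down.
Agent 1 against b3: payoffs -2, 0, -5 → best response Middle.
Agent 1 against b4: payoffs 2, -4, -5 → best response Up.
Agent 2 against Up: payoffs 5, 1, 4, 3 → best response b1.
Agent 2 against Middle: payoffs 0, 1, 3, -4 → best response b3.
Agent 2 against Down: payoffs 0, 5, 4, -5 → best response b2.
Mutual best responses: (Up, b1); (Middle, b3); (Down, b2).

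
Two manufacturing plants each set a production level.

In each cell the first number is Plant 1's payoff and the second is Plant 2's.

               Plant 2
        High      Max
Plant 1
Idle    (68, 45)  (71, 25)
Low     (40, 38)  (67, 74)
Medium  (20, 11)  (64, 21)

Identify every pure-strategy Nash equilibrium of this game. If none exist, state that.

Plant 1 against High: payoffs 68, 40, 20 → best response Idle.
Plant 1 against Max: payoffs 71, 67, 64 → best response Idle.
Plant 2 against Idle: payoffs 45, 25 → best response High.
Plant 2 against Low: payoffs 38, 74 → best response Max.
Plant 2 against Medium: payoffs 11, 21 → best response Max.
Mutual best responses: (Idle, High).

Pure NE: (Idle, High)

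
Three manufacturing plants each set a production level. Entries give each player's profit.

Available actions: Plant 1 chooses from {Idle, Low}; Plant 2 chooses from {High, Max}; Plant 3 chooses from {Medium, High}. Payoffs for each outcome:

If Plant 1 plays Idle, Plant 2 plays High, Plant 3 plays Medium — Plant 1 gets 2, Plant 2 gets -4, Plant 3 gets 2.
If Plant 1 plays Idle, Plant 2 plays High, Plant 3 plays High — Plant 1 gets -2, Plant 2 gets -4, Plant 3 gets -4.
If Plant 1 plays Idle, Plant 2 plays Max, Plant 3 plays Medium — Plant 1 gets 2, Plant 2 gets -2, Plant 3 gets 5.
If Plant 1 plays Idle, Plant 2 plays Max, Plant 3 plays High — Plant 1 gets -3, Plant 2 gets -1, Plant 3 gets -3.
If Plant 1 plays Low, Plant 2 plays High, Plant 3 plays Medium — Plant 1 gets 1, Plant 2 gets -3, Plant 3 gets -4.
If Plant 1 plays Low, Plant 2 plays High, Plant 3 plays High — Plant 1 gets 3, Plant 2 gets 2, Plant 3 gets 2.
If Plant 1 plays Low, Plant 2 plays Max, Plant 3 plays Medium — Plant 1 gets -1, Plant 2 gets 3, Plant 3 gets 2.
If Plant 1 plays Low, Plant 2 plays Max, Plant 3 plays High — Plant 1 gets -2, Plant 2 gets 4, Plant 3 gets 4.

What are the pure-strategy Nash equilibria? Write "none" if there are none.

The pure Nash equilibria are (Idle, Max, Medium); (Low, Max, High).

(Idle, High, Medium): Plant 2 can switch to Max (-4 → -2). Not NE.
(Idle, High, High): Plant 1 can switch to Low (-2 → 3). Not NE.
(Idle, Max, Medium): Plant 1 gets 2, best alternative -1; Plant 2 gets -2, best alternative -4; Plant 3 gets 5, best alternative -3. No profitable deviation — NE.
(Idle, Max, High): Plant 1 can switch to Low (-3 → -2). Not NE.
(Low, High, Medium): Plant 1 can switch to Idle (1 → 2). Not NE.
(Low, High, High): Plant 2 can switch to Max (2 → 4). Not NE.
(Low, Max, Medium): Plant 1 can switch to Idle (-1 → 2). Not NE.
(Low, Max, High): Plant 1 gets -2, best alternative -3; Plant 2 gets 4, best alternative 2; Plant 3 gets 4, best alternative 2. No profitable deviation — NE.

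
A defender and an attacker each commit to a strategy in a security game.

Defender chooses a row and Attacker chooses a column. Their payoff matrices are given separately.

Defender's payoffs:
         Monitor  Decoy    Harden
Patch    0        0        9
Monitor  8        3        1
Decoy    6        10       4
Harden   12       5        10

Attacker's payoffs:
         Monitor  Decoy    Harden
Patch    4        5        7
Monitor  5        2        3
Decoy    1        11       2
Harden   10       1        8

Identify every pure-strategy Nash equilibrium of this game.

Pure-strategy Nash equilibria: (Decoy, Decoy); (Harden, Monitor)

Defender against Monitor: payoffs 0, 8, 6, 12 → best response Harden.
Defender against Decoy: payoffs 0, 3, 10, 5 → best response Decoy.
Defender against Harden: payoffs 9, 1, 4, 10 → best response Harden.
Attacker against Patch: payoffs 4, 5, 7 → best response Harden.
Attacker against Monitor: payoffs 5, 2, 3 → best response Monitor.
Attacker against Decoy: payoffs 1, 11, 2 → best response Decoy.
Attacker against Harden: payoffs 10, 1, 8 → best response Monitor.
Mutual best responses: (Decoy, Decoy); (Harden, Monitor).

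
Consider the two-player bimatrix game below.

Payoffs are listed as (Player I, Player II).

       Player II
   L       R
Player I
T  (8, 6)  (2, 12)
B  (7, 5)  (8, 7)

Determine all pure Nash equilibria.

(B, R)

(T, L): Player II can switch to R (6 → 12). Not NE.
(T, R): Player I can switch to B (2 → 8). Not NE.
(B, L): Player I can switch to T (7 → 8). Not NE.
(B, R): Player I gets 8, best alternative 2; Player II gets 7, best alternative 5. No profitable deviation — NE.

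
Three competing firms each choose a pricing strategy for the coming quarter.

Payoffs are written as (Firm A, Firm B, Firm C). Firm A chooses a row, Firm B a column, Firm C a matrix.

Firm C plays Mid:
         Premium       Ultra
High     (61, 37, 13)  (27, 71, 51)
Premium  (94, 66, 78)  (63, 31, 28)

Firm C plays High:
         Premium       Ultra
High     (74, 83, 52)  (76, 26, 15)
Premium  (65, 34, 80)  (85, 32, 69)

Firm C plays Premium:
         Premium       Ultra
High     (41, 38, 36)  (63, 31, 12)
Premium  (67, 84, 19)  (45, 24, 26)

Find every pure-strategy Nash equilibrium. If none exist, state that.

(High, Premium, Mid): Firm A can switch to Premium (61 → 94). Not NE.
(High, Premium, High): Firm A gets 74, best alternative 65; Firm B gets 83, best alternative 26; Firm C gets 52, best alternative 36. No profitable deviation — NE.
(High, Premium, Premium): Firm A can switch to Premium (41 → 67). Not NE.
(High, Ultra, Mid): Firm A can switch to Premium (27 → 63). Not NE.
(High, Ultra, High): Firm A can switch to Premium (76 → 85). Not NE.
(High, Ultra, Premium): Firm B can switch to Premium (31 → 38). Not NE.
(Premium, Premium, Mid): Firm C can switch to High (78 → 80). Not NE.
(The remaining 5 profiles each have a profitable deviation by the same check.)

The unique pure-strategy Nash equilibrium is (High, Premium, High).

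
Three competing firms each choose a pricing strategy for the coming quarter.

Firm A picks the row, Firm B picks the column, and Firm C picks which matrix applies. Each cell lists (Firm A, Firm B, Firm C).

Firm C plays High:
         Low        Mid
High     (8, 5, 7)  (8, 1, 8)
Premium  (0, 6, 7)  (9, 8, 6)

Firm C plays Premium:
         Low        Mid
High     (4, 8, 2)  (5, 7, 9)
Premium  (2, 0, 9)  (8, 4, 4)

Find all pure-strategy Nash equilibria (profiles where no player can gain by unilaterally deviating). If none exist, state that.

(High, Low, High): Firm A gets 8, best alternative 0; Firm B gets 5, best alternative 1; Firm C gets 7, best alternative 2. No profitable deviation — NE.
(High, Low, Premium): Firm C can switch to High (2 → 7). Not NE.
(High, Mid, High): Firm A can switch to Premium (8 → 9). Not NE.
(High, Mid, Premium): Firm A can switch to Premium (5 → 8). Not NE.
(Premium, Low, High): Firm A can switch to High (0 → 8). Not NE.
(Premium, Low, Premium): Firm A can switch to High (2 → 4). Not NE.
(Premium, Mid, High): Firm A gets 9, best alternative 8; Firm B gets 8, best alternative 6; Firm C gets 6, best alternative 4. No profitable deviation — NE.
(Premium, Mid, Premium): Firm C can switch to High (4 → 6). Not NE.

The pure Nash equilibria are (High, Low, High) and (Premium, Mid, High).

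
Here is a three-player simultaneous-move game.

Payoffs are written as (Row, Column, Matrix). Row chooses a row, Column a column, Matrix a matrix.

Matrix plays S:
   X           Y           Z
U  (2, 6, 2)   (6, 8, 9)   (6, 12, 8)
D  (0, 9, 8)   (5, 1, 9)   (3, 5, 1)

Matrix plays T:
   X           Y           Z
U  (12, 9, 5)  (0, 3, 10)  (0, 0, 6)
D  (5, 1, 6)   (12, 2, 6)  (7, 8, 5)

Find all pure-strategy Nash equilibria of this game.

The pure Nash equilibria are (U, X, T), (U, Z, S), (D, Z, T).

For each player, find the best response to each opponent profile; mutual best responses are the pure NE.
Row against (X, S): payoffs 2, 0 → best response U.
Row against (X, T): payoffs 12, 5 → best response U.
Row against (Y, S): payoffs 6, 5 → best response U.
Row against (Y, T): payoffs 0, 12 → best response D.
Row against (Z, S): payoffs 6, 3 → best response U.
Row against (Z, T): payoffs 0, 7 → best response D.
Column against (U, S): payoffs 6, 8, 12 → best response Z.
Column against (U, T): payoffs 9, 3, 0 → best response X.
Column against (D, S): payoffs 9, 1, 5 → best response X.
Column against (D, T): payoffs 1, 2, 8 → best response Z.
Matrix against (U, X): payoffs 2, 5 → best response T.
Matrix against (U, Y): payoffs 9, 10 → best response T.
Matrix against (U, Z): payoffs 8, 6 → best response S.
Matrix against (D, X): payoffs 8, 6 → best response S.
Matrix against (D, Y): payoffs 9, 6 → best response S.
Matrix against (D, Z): payoffs 1, 5 → best response T.
Mutual best responses: (U, X, T); (U, Z, S); (D, Z, T).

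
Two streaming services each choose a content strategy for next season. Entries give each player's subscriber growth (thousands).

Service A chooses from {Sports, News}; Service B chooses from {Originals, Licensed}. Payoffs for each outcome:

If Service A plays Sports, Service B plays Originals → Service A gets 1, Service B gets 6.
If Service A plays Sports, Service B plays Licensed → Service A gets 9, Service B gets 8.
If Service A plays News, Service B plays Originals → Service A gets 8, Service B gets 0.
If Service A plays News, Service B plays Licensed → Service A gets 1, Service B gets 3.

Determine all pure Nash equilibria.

Pure NE: (Sports, Licensed)

For each player, find the best response to each opponent profile; mutual best responses are the pure NE.
Service A against Originals: payoffs 1, 8 → best response News.
Service A against Licensed: payoffs 9, 1 → best response Sports.
Service B against Sports: payoffs 6, 8 → best response Licensed.
Service B against News: payoffs 0, 3 → best response Licensed.
Mutual best responses: (Sports, Licensed).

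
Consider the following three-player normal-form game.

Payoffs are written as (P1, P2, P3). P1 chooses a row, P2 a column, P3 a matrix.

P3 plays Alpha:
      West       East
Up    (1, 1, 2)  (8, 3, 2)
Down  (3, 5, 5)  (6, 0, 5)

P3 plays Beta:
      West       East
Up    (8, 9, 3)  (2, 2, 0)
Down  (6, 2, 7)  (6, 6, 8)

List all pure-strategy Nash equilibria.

For each strategy profile, look for a profitable unilateral deviation.
(Up, West, Alpha): P1 can switch to Down (1 → 3). Not NE.
(Up, West, Beta): P1 gets 8, best alternative 6; P2 gets 9, best alternative 2; P3 gets 3, best alternative 2. No profitable deviation — NE.
(Up, East, Alpha): P1 gets 8, best alternative 6; P2 gets 3, best alternative 1; P3 gets 2, best alternative 0. No profitable deviation — NE.
(Up, East, Beta): P1 can switch to Down (2 → 6). Not NE.
(Down, West, Alpha): P3 can switch to Beta (5 → 7). Not NE.
(Down, West, Beta): P1 can switch to Up (6 → 8). Not NE.
(Down, East, Alpha): P1 can switch to Up (6 → 8). Not NE.
(Down, East, Beta): P1 gets 6, best alternative 2; P2 gets 6, best alternative 2; P3 gets 8, best alternative 5. No profitable deviation — NE.

The pure Nash equilibria are (Up, West, Beta), (Up, East, Alpha), (Down, East, Beta).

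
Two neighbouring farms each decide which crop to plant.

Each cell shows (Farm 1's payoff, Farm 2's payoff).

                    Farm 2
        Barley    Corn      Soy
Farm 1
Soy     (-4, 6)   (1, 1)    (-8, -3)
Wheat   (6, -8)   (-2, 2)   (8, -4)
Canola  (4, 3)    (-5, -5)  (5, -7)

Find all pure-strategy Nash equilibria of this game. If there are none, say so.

(Soy, Barley): Farm 1 can switch to Wheat (-4 → 6). Not NE.
(Soy, Corn): Farm 2 can switch to Barley (1 → 6). Not NE.
(Soy, Soy): Farm 1 can switch to Wheat (-8 → 8). Not NE.
(Wheat, Barley): Farm 2 can switch to Corn (-8 → 2). Not NE.
(Wheat, Corn): Farm 1 can switch to Soy (-2 → 1). Not NE.
(Wheat, Soy): Farm 2 can switch to Corn (-4 → 2). Not NE.
(Canola, Barley): Farm 1 can switch to Wheat (4 → 6). Not NE.
(Canola, Corn): Farm 1 can switch to Soy (-5 → 1). Not NE.
(Canola, Soy): Farm 1 can switch to Wheat (5 → 8). Not NE.

This game has no pure Nash equilibrium.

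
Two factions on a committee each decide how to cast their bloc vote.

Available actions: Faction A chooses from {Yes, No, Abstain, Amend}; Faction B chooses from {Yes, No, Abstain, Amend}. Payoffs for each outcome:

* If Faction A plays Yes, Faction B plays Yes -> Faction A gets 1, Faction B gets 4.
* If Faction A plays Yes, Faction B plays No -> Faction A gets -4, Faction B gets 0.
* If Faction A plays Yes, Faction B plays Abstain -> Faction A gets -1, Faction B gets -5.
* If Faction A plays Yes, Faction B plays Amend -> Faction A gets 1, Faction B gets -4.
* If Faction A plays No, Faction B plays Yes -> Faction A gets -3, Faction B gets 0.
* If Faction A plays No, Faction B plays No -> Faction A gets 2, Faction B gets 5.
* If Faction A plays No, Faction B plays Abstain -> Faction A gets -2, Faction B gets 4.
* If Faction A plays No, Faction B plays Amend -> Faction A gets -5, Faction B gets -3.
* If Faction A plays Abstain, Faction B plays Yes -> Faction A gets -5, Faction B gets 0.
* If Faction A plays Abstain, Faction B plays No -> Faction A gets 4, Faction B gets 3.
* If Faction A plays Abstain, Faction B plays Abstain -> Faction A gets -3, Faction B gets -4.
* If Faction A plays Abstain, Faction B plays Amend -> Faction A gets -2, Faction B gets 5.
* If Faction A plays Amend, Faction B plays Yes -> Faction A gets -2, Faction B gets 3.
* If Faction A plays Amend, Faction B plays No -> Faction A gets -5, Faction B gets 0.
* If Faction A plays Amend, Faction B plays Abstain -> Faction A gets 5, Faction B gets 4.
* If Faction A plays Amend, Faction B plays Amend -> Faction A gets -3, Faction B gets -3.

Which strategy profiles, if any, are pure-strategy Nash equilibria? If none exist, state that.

For each player, find the best response to each opponent profile; mutual best responses are the pure NE.
Faction A against Yes: payoffs 1, -3, -5, -2 → best response Yes.
Faction A against No: payoffs -4, 2, 4, -5 → best response Abstain.
Faction A against Abstain: payoffs -1, -2, -3, 5 → best response Amend.
Faction A against Amend: payoffs 1, -5, -2, -3 → best response Yes.
Faction B against Yes: payoffs 4, 0, -5, -4 → best response Yes.
Faction B against No: payoffs 0, 5, 4, -3 → best response No.
Faction B against Abstain: payoffs 0, 3, -4, 5 → best response Amend.
Faction B against Amend: payoffs 3, 0, 4, -3 → best response Abstain.
Mutual best responses: (Yes, Yes); (Amend, Abstain).

(Yes, Yes), (Amend, Abstain)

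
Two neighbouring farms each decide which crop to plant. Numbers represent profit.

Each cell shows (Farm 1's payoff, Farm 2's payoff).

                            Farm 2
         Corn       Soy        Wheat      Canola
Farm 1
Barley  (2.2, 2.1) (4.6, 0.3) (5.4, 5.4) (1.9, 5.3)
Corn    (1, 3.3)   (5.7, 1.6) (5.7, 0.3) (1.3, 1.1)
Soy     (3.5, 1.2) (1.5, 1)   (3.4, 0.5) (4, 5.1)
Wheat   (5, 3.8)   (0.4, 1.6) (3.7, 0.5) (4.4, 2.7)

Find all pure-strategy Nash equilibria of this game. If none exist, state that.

The unique pure-strategy Nash equilibrium is (Wheat, Corn).

(Barley, Corn): Farm 1 can switch to Soy (2.2 → 3.5). Not NE.
(Barley, Soy): Farm 1 can switch to Corn (4.6 → 5.7). Not NE.
(Barley, Wheat): Farm 1 can switch to Corn (5.4 → 5.7). Not NE.
(Barley, Canola): Farm 1 can switch to Soy (1.9 → 4). Not NE.
(Corn, Corn): Farm 1 can switch to Barley (1 → 2.2). Not NE.
(Corn, Soy): Farm 2 can switch to Corn (1.6 → 3.3). Not NE.
(Wheat, Corn): Farm 1 gets 5, best alternative 3.5; Farm 2 gets 3.8, best alternative 2.7. No profitable deviation — NE.
(The remaining 9 profiles each have a profitable deviation by the same check.)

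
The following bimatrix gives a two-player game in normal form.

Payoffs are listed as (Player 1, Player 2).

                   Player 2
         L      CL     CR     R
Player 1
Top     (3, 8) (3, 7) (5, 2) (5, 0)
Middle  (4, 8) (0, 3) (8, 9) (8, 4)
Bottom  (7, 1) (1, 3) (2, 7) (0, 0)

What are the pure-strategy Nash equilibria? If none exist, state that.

Player 1 against L: payoffs 3, 4, 7 → best response Bottom.
Player 1 against CL: payoffs 3, 0, 1 → best response Top.
Player 1 against CR: payoffs 5, 8, 2 → best response Middle.
Player 1 against R: payoffs 5, 8, 0 → best response Middle.
Player 2 against Top: payoffs 8, 7, 2, 0 → best response L.
Player 2 against Middle: payoffs 8, 3, 9, 4 → best response CR.
Player 2 against Bottom: payoffs 1, 3, 7, 0 → best response CR.
Mutual best responses: (Middle, CR).

(Middle, CR)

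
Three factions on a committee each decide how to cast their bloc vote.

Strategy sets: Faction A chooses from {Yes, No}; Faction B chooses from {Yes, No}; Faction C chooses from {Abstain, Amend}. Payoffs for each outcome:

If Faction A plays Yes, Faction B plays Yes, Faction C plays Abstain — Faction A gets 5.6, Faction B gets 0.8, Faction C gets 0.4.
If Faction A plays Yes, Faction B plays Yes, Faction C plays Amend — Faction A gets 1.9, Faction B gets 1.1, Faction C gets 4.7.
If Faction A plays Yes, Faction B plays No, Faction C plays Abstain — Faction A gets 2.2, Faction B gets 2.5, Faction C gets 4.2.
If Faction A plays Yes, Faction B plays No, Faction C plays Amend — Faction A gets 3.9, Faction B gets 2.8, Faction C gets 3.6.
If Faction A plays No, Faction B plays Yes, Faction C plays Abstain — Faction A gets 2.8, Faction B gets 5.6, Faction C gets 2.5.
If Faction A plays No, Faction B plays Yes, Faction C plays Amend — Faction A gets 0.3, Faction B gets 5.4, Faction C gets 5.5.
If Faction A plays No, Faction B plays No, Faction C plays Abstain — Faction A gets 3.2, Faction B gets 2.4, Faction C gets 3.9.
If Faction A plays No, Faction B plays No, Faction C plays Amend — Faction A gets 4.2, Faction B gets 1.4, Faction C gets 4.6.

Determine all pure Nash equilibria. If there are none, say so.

Faction A against (Yes, Abstain): payoffs 5.6, 2.8 → best response Yes.
Faction A against (Yes, Amend): payoffs 1.9, 0.3 → best response Yes.
Faction A against (No, Abstain): payoffs 2.2, 3.2 → best response No.
Faction A against (No, Amend): payoffs 3.9, 4.2 → best response No.
Faction B against (Yes, Abstain): payoffs 0.8, 2.5 → best response No.
Faction B against (Yes, Amend): payoffs 1.1, 2.8 → best response No.
Faction B against (No, Abstain): payoffs 5.6, 2.4 → best response Yes.
Faction B against (No, Amend): payoffs 5.4, 1.4 → best response Yes.
Faction C against (Yes, Yes): payoffs 0.4, 4.7 → best response Amend.
Faction C against (Yes, No): payoffs 4.2, 3.6 → best response Abstain.
Faction C against (No, Yes): payoffs 2.5, 5.5 → best response Amend.
Faction C against (No, No): payoffs 3.9, 4.6 → best response Amend.
No profile is a mutual best response for all players.

There is no pure-strategy Nash equilibrium.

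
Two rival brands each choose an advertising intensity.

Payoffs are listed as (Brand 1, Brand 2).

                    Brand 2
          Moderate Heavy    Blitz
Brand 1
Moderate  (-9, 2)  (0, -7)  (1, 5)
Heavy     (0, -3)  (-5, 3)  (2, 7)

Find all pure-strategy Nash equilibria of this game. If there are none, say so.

(Moderate, Moderate): Brand 1 can switch to Heavy (-9 → 0). Not NE.
(Moderate, Heavy): Brand 2 can switch to Moderate (-7 → 2). Not NE.
(Moderate, Blitz): Brand 1 can switch to Heavy (1 → 2). Not NE.
(Heavy, Moderate): Brand 2 can switch to Heavy (-3 → 3). Not NE.
(Heavy, Heavy): Brand 1 can switch to Moderate (-5 → 0). Not NE.
(Heavy, Blitz): Brand 1 gets 2, best alternative 1; Brand 2 gets 7, best alternative 3. No profitable deviation — NE.

The unique pure-strategy Nash equilibrium is (Heavy, Blitz).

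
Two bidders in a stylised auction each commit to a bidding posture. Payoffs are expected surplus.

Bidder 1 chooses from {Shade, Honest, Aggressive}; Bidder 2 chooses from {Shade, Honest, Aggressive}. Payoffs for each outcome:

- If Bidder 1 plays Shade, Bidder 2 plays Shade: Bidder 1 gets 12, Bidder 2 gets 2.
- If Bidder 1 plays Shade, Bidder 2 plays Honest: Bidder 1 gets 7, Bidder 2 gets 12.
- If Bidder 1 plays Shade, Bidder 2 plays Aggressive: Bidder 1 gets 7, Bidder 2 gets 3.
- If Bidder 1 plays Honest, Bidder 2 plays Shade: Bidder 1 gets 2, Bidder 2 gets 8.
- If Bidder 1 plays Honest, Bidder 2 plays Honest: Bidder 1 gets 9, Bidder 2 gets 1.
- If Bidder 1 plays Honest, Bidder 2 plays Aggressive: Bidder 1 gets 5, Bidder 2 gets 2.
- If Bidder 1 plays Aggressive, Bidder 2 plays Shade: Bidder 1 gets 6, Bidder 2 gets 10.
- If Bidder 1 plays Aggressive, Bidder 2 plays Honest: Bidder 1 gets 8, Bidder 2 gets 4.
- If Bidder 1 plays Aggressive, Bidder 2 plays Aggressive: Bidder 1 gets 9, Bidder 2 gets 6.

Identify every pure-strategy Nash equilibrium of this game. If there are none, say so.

Bidder 1 against Shade: payoffs 12, 2, 6 → best response Shade.
Bidder 1 against Honest: payoffs 7, 9, 8 → best response Honest.
Bidder 1 against Aggressive: payoffs 7, 5, 9 → best response Aggressive.
Bidder 2 against Shade: payoffs 2, 12, 3 → best response Honest.
Bidder 2 against Honest: payoffs 8, 1, 2 → best response Shade.
Bidder 2 against Aggressive: payoffs 10, 4, 6 → best response Shade.
No profile is a mutual best response for all players.

No pure-strategy Nash equilibrium.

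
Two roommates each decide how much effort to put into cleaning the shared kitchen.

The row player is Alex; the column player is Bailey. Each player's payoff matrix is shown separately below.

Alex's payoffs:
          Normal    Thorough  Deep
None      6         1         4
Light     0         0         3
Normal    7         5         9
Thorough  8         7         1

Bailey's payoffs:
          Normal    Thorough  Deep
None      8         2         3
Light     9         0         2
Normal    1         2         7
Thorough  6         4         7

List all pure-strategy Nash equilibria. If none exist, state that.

(Normal, Deep)

Alex against Normal: payoffs 6, 0, 7, 8 → best response Thorough.
Alex against Thorough: payoffs 1, 0, 5, 7 → best response Thorough.
Alex against Deep: payoffs 4, 3, 9, 1 → best response Normal.
Bailey against None: payoffs 8, 2, 3 → best response Normal.
Bailey against Light: payoffs 9, 0, 2 → best response Normal.
Bailey against Normal: payoffs 1, 2, 7 → best response Deep.
Bailey against Thorough: payoffs 6, 4, 7 → best response Deep.
Mutual best responses: (Normal, Deep).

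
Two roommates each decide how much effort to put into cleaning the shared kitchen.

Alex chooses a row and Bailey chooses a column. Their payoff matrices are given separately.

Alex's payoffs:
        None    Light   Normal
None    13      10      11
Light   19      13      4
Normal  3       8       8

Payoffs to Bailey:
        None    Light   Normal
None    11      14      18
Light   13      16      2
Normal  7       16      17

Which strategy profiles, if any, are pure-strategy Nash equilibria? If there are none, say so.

(None, None): Alex can switch to Light (13 → 19). Not NE.
(None, Light): Alex can switch to Light (10 → 13). Not NE.
(None, Normal): Alex gets 11, best alternative 8; Bailey gets 18, best alternative 14. No profitable deviation — NE.
(Light, None): Bailey can switch to Light (13 → 16). Not NE.
(Light, Light): Alex gets 13, best alternative 10; Bailey gets 16, best alternative 13. No profitable deviation — NE.
(Light, Normal): Alex can switch to None (4 → 11). Not NE.
(Normal, None): Alex can switch to None (3 → 13). Not NE.
(Normal, Light): Alex can switch to None (8 → 10). Not NE.
(Normal, Normal): Alex can switch to None (8 → 11). Not NE.

The pure Nash equilibria are (None, Normal); (Light, Light).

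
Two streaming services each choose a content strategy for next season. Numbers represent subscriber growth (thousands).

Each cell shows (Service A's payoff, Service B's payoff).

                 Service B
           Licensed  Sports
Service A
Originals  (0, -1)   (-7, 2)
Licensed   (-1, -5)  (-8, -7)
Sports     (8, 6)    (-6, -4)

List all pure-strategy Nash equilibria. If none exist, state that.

(Sports, Licensed)

(Originals, Licensed): Service A can switch to Sports (0 → 8). Not NE.
(Originals, Sports): Service A can switch to Sports (-7 → -6). Not NE.
(Licensed, Licensed): Service A can switch to Originals (-1 → 0). Not NE.
(Licensed, Sports): Service A can switch to Originals (-8 → -7). Not NE.
(Sports, Licensed): Service A gets 8, best alternative 0; Service B gets 6, best alternative -4. No profitable deviation — NE.
(Sports, Sports): Service B can switch to Licensed (-4 → 6). Not NE.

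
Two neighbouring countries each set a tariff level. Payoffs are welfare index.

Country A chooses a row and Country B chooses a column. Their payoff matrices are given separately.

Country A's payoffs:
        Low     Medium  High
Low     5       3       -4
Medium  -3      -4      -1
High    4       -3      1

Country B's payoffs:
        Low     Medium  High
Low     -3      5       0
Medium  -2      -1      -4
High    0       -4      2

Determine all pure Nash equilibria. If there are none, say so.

Country A against Low: payoffs 5, -3, 4 → best response Low.
Country A against Medium: payoffs 3, -4, -3 → best response Low.
Country A against High: payoffs -4, -1, 1 → best response High.
Country B against Low: payoffs -3, 5, 0 → best response Medium.
Country B against Medium: payoffs -2, -1, -4 → best response Medium.
Country B against High: payoffs 0, -4, 2 → best response High.
Mutual best responses: (Low, Medium); (High, High).

(Low, Medium) and (High, High)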